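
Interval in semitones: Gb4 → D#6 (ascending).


Reasoning:
Absolute semitone position = octave×12 + chromatic position
Gb4: 4×12 + 6 = 54
D#6: 6×12 + 3 = 75
Difference = 75 - 54 = 21
= 21 semitones


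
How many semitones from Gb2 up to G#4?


Solution.
Absolute semitone position = octave×12 + chromatic position
Gb2: 2×12 + 6 = 30
G#4: 4×12 + 8 = 56
Difference = 56 - 30 = 26
= 26 semitones


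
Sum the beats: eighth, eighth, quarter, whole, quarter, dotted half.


Beat values:
  eighth = 0.5 beats
  eighth = 0.5 beats
  quarter = 1 beat
  whole = 4 beats
  quarter = 1 beat
  dotted half = 3 beats
Sum = 0.5 + 0.5 + 1 + 4 + 1 + 3
= 10 beats


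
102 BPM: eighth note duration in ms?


Reasoning:
One quarter-note beat = 60000 / BPM = 60000 / 102 ms
Eighth note = 1/2 × quarter note
Duration = 1/2 × 60000 / 102 = 30000 / 102
= 294.1 ms


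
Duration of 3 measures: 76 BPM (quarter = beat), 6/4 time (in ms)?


Quarter-note beat duration = 60000 / 76 ms
Beats per measure (6/4) = 6
One measure = 6 × 60000 / 76 = 360000 / 76 ms
3 measures = 3 × 360000 / 76 = 1080000 / 76
= 14210.5 ms


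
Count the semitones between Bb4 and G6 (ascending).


Solution.
Absolute semitone position = octave×12 + chromatic position
Bb4: 4×12 + 10 = 58
G6: 6×12 + 7 = 79
Difference = 79 - 58 = 21
= 21 semitones


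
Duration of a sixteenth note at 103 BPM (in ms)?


Let's work it out.
One quarter-note beat = 60000 / BPM = 60000 / 103 ms
Sixteenth note = 1/4 × quarter note
Duration = 1/4 × 60000 / 103 = 15000 / 103
= 145.6 ms


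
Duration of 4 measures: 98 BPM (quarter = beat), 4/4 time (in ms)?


Step by step:
Quarter-note beat duration = 60000 / 98 ms
Beats per measure (4/4) = 4
One measure = 4 × 60000 / 98 = 240000 / 98 ms
4 measures = 4 × 240000 / 98 = 960000 / 98
= 9795.9 ms


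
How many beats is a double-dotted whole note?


Base whole note = 4 beats
Dot 1 adds half the previous value: +2
Dot 2 adds half the previous value: +1
One double-dotted whole = 4 + 2 + 1 = 7
= 7 beats


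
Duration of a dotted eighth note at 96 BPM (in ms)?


One quarter-note beat = 60000 / BPM = 60000 / 96 ms
Dotted eighth note = 3/4 × quarter note
Duration = 3/4 × 60000 / 96 = 45000 / 96
= 468.8 ms


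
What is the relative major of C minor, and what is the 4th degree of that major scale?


The relative major shares the key signature and is a minor 3rd above the minor tonic
A minor 3rd above C is Eb
→ relative major of C minor is Eb major
Eb major scale: Eb F G Ab Bb C D
= Eb major; 4th degree = Ab


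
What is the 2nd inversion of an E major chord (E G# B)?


Root position: E G# B
2nd inversion: move root and 3rd up an octave
Bass note: B
Notes (bottom to top) = B E G#


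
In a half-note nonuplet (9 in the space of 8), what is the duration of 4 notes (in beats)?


Nonuplet: 9 notes occupy the space of 8 half notes
Space = 8 × 2 = 16 beats
Each nonuplet note = 16 / 9 = 16/9 beats
4 notes = 4 × 16/9 = 64/9
= 64/9 beats


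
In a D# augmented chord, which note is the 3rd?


Solution.
Augmented triad = root + major 3rd (4 semitones) + augmented 5th (8 semitones)
A triad on D# stacks thirds, so the chord tones use letter names D-F-A
Root: D#
Major 3rd above D#: F##
Augmented 5th above D#: A##
The 3rd = F##


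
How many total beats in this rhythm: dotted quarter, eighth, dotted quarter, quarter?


Let's work it out.
Beat values:
  dotted quarter = 1.5 beats
  eighth = 0.5 beats
  dotted quarter = 1.5 beats
  quarter = 1 beat
Sum = 1.5 + 0.5 + 1.5 + 1
= 4.5 beats


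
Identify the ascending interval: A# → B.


Reasoning:
Letter names: A → B spans 2 letter names → a 2nd
Semitones: A# → B = 1 half-step
A 2nd of 1 semitone is a minor 2nd
= minor 2nd


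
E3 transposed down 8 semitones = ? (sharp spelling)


Reasoning:
E3: chromatic position 4 in octave 3 → absolute = 3×12 + 4 = 40
Transpose down 8: 40 - 8 = 32
32 = 2×12 + 8 → G# in octave 2
Result = G#2


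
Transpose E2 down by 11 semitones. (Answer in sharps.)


E2: chromatic position 4 in octave 2 → absolute = 2×12 + 4 = 28
Transpose down 11: 28 - 11 = 17
17 = 1×12 + 5 → F in octave 1
Result = F1


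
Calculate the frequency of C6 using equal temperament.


Let's work it out.
f = 440 × 2^(n/12) where n = semitones from A4
C6: 15 semitones from A4
f = 440 × 2^(15/12)
f = 1046.50 Hz


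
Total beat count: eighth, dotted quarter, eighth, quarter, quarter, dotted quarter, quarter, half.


Step by step:
Beat values:
  eighth = 0.5 beats
  dotted quarter = 1.5 beats
  eighth = 0.5 beats
  quarter = 1 beat
  quarter = 1 beat
  dotted quarter = 1.5 beats
  quarter = 1 beat
  half = 2 beats
Sum = 0.5 + 1.5 + 0.5 + 1 + 1 + 1.5 + 1 + 2
= 9 beats


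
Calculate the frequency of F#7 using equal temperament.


Reasoning:
f = 440 × 2^(n/12) where n = semitones from A4
F#7: 33 semitones from A4
f = 440 × 2^(33/12)
f = 2959.96 Hz


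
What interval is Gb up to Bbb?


Solution.
Letter names: G → B spans 3 letter names → a 3rd
Semitones: Gb → Bbb = 3 half-steps
A 3rd of 3 semitones is a minor 3rd
= minor 3rd


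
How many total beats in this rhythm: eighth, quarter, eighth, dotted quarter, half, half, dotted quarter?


Beat values:
  eighth = 0.5 beats
  quarter = 1 beat
  eighth = 0.5 beats
  dotted quarter = 1.5 beats
  half = 2 beats
  half = 2 beats
  dotted quarter = 1.5 beats
Sum = 0.5 + 1 + 0.5 + 1.5 + 2 + 2 + 1.5
= 9 beats


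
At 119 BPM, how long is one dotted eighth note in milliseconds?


Solution.
One quarter-note beat = 60000 / BPM = 60000 / 119 ms
Dotted eighth note = 3/4 × quarter note
Duration = 3/4 × 60000 / 119 = 45000 / 119
= 378.2 ms


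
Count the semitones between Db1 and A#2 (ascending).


Reasoning:
Absolute semitone position = octave×12 + chromatic position
Db1: 1×12 + 1 = 13
A#2: 2×12 + 10 = 34
Difference = 34 - 13 = 21
= 21 semitones


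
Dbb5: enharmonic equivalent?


Let's work it out.
Enharmonic notes sound the same pitch but are spelled with different letter names
Dbb and C name the same pitch class
= C5


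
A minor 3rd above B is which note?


Let's work it out.
A 3rd spans 3 letter names, so from B we land on D
A minor 3rd = 3 semitones above B
Spell D at that pitch: D
= D


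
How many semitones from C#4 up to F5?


Reasoning:
Absolute semitone position = octave×12 + chromatic position
C#4: 4×12 + 1 = 49
F5: 5×12 + 5 = 65
Difference = 65 - 49 = 16
= 16 semitones


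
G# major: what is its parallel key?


Let's work it out.
Parallel keys share the same tonic but differ in mode
G# major → parallel is G# minor
= G# minor


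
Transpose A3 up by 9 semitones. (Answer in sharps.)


Reasoning:
A3: chromatic position 9 in octave 3 → absolute = 3×12 + 9 = 45
Transpose up 9: 45 + 9 = 54
54 = 4×12 + 6 → F# in octave 4
Result = F#4


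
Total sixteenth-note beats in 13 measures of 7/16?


Time signature 7/16: the bottom number 16 means the sixteenth note gets one count
The top number 7 means 7 sixteenth-note beats per measure
Total = 7 × 13 measures
= 91 sixteenth-note beats


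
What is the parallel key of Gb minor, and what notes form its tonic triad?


Let's work it out.
Parallel keys share the same tonic but differ in mode
Gb minor → parallel is Gb major
Tonic triad of Gb major = Gb Bb Db
= Gb major; triad = Gb Bb Db


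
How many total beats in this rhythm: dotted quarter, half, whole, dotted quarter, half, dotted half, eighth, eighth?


Step by step:
Beat values:
  dotted quarter = 1.5 beats
  half = 2 beats
  whole = 4 beats
  dotted quarter = 1.5 beats
  half = 2 beats
  dotted half = 3 beats
  eighth = 0.5 beats
  eighth = 0.5 beats
Sum = 1.5 + 2 + 4 + 1.5 + 2 + 3 + 0.5 + 0.5
= 15 beats


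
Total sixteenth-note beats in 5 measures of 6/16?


Reasoning:
Time signature 6/16: the bottom number 16 means the sixteenth note gets one count
The top number 6 means 6 sixteenth-note beats per measure
Total = 6 × 5 measures
= 30 sixteenth-note beats


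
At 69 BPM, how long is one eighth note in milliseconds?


Step by step:
One quarter-note beat = 60000 / BPM = 60000 / 69 ms
Eighth note = 1/2 × quarter note
Duration = 1/2 × 60000 / 69 = 30000 / 69
= 434.8 ms


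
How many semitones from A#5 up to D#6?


Step by step:
Absolute semitone position = octave×12 + chromatic position
A#5: 5×12 + 10 = 70
D#6: 6×12 + 3 = 75
Difference = 75 - 70 = 5
= 5 semitones


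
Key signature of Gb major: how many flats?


Reasoning:
Flat major keys: C(0), F(1), Bb(2), Eb(3), Ab(4), Db(5), Gb(6), Cb(7)
Gb major has 6 flats
Order of flats: Bb Eb Ab Db Gb Cb Fb → first 6: Bb, Eb, Ab, Db, Gb, Cb
= 6 flats


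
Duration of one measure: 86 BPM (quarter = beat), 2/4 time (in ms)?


Reasoning:
Quarter-note beat duration = 60000 / 86 ms
Beats per measure (2/4) = 2
One measure = 2 × 60000 / 86 = 120000 / 86 ms
= 1395.3 ms


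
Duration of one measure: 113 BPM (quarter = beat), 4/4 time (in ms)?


Let's work it out.
Quarter-note beat duration = 60000 / 113 ms
Beats per measure (4/4) = 4
One measure = 4 × 60000 / 113 = 240000 / 113 ms
= 2123.9 ms


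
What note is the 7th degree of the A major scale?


Reasoning:
Major scale pattern: W-W-H-W-W-W-H (2-2-1-2-2-2-1 semitones)
Starting from A:
  A + 2 semitones → B
  B + 2 semitones → C#
  C# + 1 semitone → D
  D + 2 semitones → E
  E + 2 semitones → F#
  F# + 2 semitones → G#
  G# + 1 semitone → A
Scale: A B C# D E F# G#
Degree 7 = G#


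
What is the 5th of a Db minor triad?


Minor triad = root + minor 3rd (3 semitones) + perfect 5th (7 semitones)
A triad on Db stacks thirds, so the chord tones use letter names D-F-A
Root: Db
Minor 3rd above Db: Fb
Perfect 5th above Db: Ab
The 5th = Ab


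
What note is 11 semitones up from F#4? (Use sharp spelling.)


F#4: chromatic position 6 in octave 4 → absolute = 4×12 + 6 = 54
Transpose up 11: 54 + 11 = 65
65 = 5×12 + 5 → F in octave 5
Result = F5


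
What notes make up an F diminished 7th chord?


Let's work it out.
Diminished 7th chord = root + minor 3rd + diminished 5th + diminished 7th
Seventh chords stack in thirds, so the letter names are F-A-C-E
Root: F
Minor 3rd above F: Ab
Diminished 5th above F: Cb
Diminished 7th above F: Ebb
Chord = F Ab Cb Ebb


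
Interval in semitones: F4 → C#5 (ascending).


Solution.
Absolute semitone position = octave×12 + chromatic position
F4: 4×12 + 5 = 53
C#5: 5×12 + 1 = 61
Difference = 61 - 53 = 8
= 8 semitones


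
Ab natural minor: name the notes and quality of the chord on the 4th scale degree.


Step by step:
Ab natural minor scale: Ab Bb Cb Db Eb Fb Gb
Diatonic triad on degree 4 stacks scale notes 4, 6, 1: Db Fb Ab
Db→Fb = 3 semitones; Db→Ab = 7 semitones → minor triad
= Db Fb Ab (minor)


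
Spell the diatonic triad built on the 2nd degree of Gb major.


Solution.
Gb major scale: Gb Ab Bb Cb Db Eb F
Diatonic triad on degree 2 stacks scale notes 2, 4, 6: Ab Cb Eb
Ab→Cb = 3 semitones; Ab→Eb = 7 semitones → minor triad
= Ab Cb Eb (minor)


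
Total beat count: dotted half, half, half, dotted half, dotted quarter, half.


Solution.
Beat values:
  dotted half = 3 beats
  half = 2 beats
  half = 2 beats
  dotted half = 3 beats
  dotted quarter = 1.5 beats
  half = 2 beats
Sum = 3 + 2 + 2 + 3 + 1.5 + 2
= 13.5 beats


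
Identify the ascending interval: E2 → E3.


Working:
Letter names: E → E spans 8 letter names → an octave
Semitones: E2 → E3 = 12 half-steps
An octave of 12 semitones is a perfect octave
= perfect octave


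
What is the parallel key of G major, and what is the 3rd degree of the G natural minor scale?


Reasoning:
Parallel keys share the same tonic but differ in mode
G major → parallel is G minor
G natural minor scale: G A Bb C D Eb F
= G minor; 3rd degree = Bb


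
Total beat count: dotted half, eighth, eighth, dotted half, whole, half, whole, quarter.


Working:
Beat values:
  dotted half = 3 beats
  eighth = 0.5 beats
  eighth = 0.5 beats
  dotted half = 3 beats
  whole = 4 beats
  half = 2 beats
  whole = 4 beats
  quarter = 1 beat
Sum = 3 + 0.5 + 0.5 + 3 + 4 + 2 + 4 + 1
= 18 beats


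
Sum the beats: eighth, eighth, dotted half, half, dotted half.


Reasoning:
Beat values:
  eighth = 0.5 beats
  eighth = 0.5 beats
  dotted half = 3 beats
  half = 2 beats
  dotted half = 3 beats
Sum = 0.5 + 0.5 + 3 + 2 + 3
= 9 beats


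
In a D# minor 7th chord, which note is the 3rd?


Solution.
Minor 7th chord = root + minor 3rd + perfect 5th + minor 7th
Seventh chords stack in thirds, so the letter names are D-F-A-C
Root: D#
Minor 3rd above D#: F#
Perfect 5th above D#: A#
Minor 7th above D#: C#
The 3rd = F#


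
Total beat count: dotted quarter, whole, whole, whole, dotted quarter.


Reasoning:
Beat values:
  dotted quarter = 1.5 beats
  whole = 4 beats
  whole = 4 beats
  whole = 4 beats
  dotted quarter = 1.5 beats
Sum = 1.5 + 4 + 4 + 4 + 1.5
= 15 beats


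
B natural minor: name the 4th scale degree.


Solution.
Natural minor scale pattern: W-H-W-W-H-W-W (2-1-2-2-1-2-2 semitones)
Starting from B:
  B + 2 semitones → C#
  C# + 1 semitone → D
  D + 2 semitones → E
  E + 2 semitones → F#
  F# + 1 semitone → G
  G + 2 semitones → A
  A + 2 semitones → B
Scale: B C# D E F# G A
Degree 4 = E


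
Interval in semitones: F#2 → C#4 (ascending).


Solution.
Absolute semitone position = octave×12 + chromatic position
F#2: 2×12 + 6 = 30
C#4: 4×12 + 1 = 49
Difference = 49 - 30 = 19
= 19 semitones


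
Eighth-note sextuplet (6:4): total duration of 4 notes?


Sextuplet: 6 notes occupy the space of 4 eighth notes
Space = 4 × 1/2 = 2 beats
Each sextuplet note = 2 / 6 = 1/3 beats
4 notes = 4 × 1/3 = 4/3
= 4/3 beats


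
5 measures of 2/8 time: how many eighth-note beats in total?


Step by step:
Time signature 2/8: the bottom number 8 means the eighth note gets one count
The top number 2 means 2 eighth-note beats per measure
Total = 2 × 5 measures
= 10 eighth-note beats


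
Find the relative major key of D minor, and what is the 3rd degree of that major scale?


Step by step:
The relative major shares the key signature and is a minor 3rd above the minor tonic
A minor 3rd above D is F
→ relative major of D minor is F major
F major scale: F G A Bb C D E
= F major; 3rd degree = A


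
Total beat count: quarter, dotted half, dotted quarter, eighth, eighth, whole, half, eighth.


Beat values:
  quarter = 1 beat
  dotted half = 3 beats
  dotted quarter = 1.5 beats
  eighth = 0.5 beats
  eighth = 0.5 beats
  whole = 4 beats
  half = 2 beats
  eighth = 0.5 beats
Sum = 1 + 3 + 1.5 + 0.5 + 0.5 + 4 + 2 + 0.5
= 13 beats


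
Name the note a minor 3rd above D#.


Solution.
A 3rd spans 3 letter names, so from D we land on F
A minor 3rd = 3 semitones above D#
Spell F at that pitch: F#
= F#


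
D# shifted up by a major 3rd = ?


major 3rd: 3 letter names, 4 semitones
Letter: D + 2 → F
Pitch: D# + 4 semitones, spelled as an F → F##
= F##


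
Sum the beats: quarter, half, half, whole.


Step by step:
Beat values:
  quarter = 1 beat
  half = 2 beats
  half = 2 beats
  whole = 4 beats
Sum = 1 + 2 + 2 + 4
= 9 beats


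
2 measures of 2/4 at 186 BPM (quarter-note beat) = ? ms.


Quarter-note beat duration = 60000 / 186 ms
Beats per measure (2/4) = 2
One measure = 2 × 60000 / 186 = 120000 / 186 ms
2 measures = 2 × 120000 / 186 = 240000 / 186
= 1290.3 ms


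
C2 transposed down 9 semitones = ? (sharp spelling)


Solution.
C2: chromatic position 0 in octave 2 → absolute = 2×12 + 0 = 24
Transpose down 9: 24 - 9 = 15
15 = 1×12 + 3 → D# in octave 1
Result = D#1


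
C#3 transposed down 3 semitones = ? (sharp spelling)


Step by step:
C#3: chromatic position 1 in octave 3 → absolute = 3×12 + 1 = 37
Transpose down 3: 37 - 3 = 34
34 = 2×12 + 10 → A# in octave 2
Result = A#2


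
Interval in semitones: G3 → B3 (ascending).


Absolute semitone position = octave×12 + chromatic position
G3: 3×12 + 7 = 43
B3: 3×12 + 11 = 47
Difference = 47 - 43 = 4
= 4 semitones


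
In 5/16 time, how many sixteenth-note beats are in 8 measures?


Step by step:
Time signature 5/16: the bottom number 16 means the sixteenth note gets one count
The top number 5 means 5 sixteenth-note beats per measure
Total = 5 × 8 measures
= 40 sixteenth-note beats


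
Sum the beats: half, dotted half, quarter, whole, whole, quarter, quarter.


Let's work it out.
Beat values:
  half = 2 beats
  dotted half = 3 beats
  quarter = 1 beat
  whole = 4 beats
  whole = 4 beats
  quarter = 1 beat
  quarter = 1 beat
Sum = 2 + 3 + 1 + 4 + 4 + 1 + 1
= 16 beats


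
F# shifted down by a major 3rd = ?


major 3rd: 3 letter names, 4 semitones
Letter: F - 2 → D
Pitch: F# - 4 semitones, spelled as a D → D
= D


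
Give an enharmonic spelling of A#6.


Let's work it out.
Enharmonic notes sound the same pitch but are spelled with different letter names
A# and Bb name the same pitch class
= Bb6


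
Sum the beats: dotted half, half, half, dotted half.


Beat values:
  dotted half = 3 beats
  half = 2 beats
  half = 2 beats
  dotted half = 3 beats
Sum = 3 + 2 + 2 + 3
= 10 beats


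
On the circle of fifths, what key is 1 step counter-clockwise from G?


Each counter-clockwise step moves down a perfect 5th (= up a perfect 4th)
From G: G → C
= C


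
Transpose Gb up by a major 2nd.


Reasoning:
major 2nd: 2 letter names, 2 semitones
Letter: G + 1 → A
Pitch: Gb + 2 semitones, spelled as an A → Ab
= Ab


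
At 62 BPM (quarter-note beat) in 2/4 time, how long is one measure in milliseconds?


Solution.
Quarter-note beat duration = 60000 / 62 ms
Beats per measure (2/4) = 2
One measure = 2 × 60000 / 62 = 120000 / 62 ms
= 1935.5 ms


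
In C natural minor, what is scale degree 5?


Natural minor scale pattern: W-H-W-W-H-W-W (2-1-2-2-1-2-2 semitones)
Starting from C:
  C + 2 semitones → D
  D + 1 semitone → Eb
  Eb + 2 semitones → F
  F + 2 semitones → G
  G + 1 semitone → Ab
  Ab + 2 semitones → Bb
  Bb + 2 semitones → C
Scale: C D Eb F G Ab Bb
Degree 5 = G


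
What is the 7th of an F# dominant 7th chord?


Solution.
Dominant 7th chord = root + major 3rd + perfect 5th + minor 7th
Seventh chords stack in thirds, so the letter names are F-A-C-E
Root: F#
Major 3rd above F#: A#
Perfect 5th above F#: C#
Minor 7th above F#: E
The 7th = E


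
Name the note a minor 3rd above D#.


Step by step:
A 3rd spans 3 letter names, so from D we land on F
A minor 3rd = 3 semitones above D#
Spell F at that pitch: F#
= F#


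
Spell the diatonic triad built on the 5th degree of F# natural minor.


F# natural minor scale: F# G# A B C# D E
Diatonic triad on degree 5 stacks scale notes 5, 7, 2: C# E G#
C#→E = 3 semitones; C#→G# = 7 semitones → minor triad
= C# E G# (minor)


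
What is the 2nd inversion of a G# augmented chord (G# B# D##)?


Root position: G# B# D##
2nd inversion: move root and 3rd up an octave
Bass note: D##
Notes (bottom to top) = D## G# B#


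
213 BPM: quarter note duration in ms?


One quarter-note beat = 60000 / BPM = 60000 / 213 ms
Duration = 60000 / 213
= 281.7 ms


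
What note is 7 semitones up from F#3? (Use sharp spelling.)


F#3: chromatic position 6 in octave 3 → absolute = 3×12 + 6 = 42
Transpose up 7: 42 + 7 = 49
49 = 4×12 + 1 → C# in octave 4
Result = C#4


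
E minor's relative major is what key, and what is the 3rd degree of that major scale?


Let's work it out.
The relative major shares the key signature and is a minor 3rd above the minor tonic
A minor 3rd above E is G
→ relative major of E minor is G major
G major scale: G A B C D E F#
= G major; 3rd degree = B


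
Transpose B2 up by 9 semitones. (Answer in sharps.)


Solution.
B2: chromatic position 11 in octave 2 → absolute = 2×12 + 11 = 35
Transpose up 9: 35 + 9 = 44
44 = 3×12 + 8 → G# in octave 3
Result = G#3


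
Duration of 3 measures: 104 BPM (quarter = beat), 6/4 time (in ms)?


Let's work it out.
Quarter-note beat duration = 60000 / 104 ms
Beats per measure (6/4) = 6
One measure = 6 × 60000 / 104 = 360000 / 104 ms
3 measures = 3 × 360000 / 104 = 1080000 / 104
= 10384.6 ms


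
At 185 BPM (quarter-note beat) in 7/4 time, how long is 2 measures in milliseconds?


Let's work it out.
Quarter-note beat duration = 60000 / 185 ms
Beats per measure (7/4) = 7
One measure = 7 × 60000 / 185 = 420000 / 185 ms
2 measures = 2 × 420000 / 185 = 840000 / 185
= 4540.5 ms


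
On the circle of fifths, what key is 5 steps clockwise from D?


Reasoning:
Each clockwise step on the circle of fifths moves up a perfect 5th
From D: D → A → E → B → F#/Gb → Db
= Db


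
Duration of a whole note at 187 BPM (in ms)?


One quarter-note beat = 60000 / BPM = 60000 / 187 ms
Whole note = 4 × quarter note
Duration = 4 × 60000 / 187 = 240000 / 187
= 1283.4 ms


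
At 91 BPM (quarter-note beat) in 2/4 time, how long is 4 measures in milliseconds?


Quarter-note beat duration = 60000 / 91 ms
Beats per measure (2/4) = 2
One measure = 2 × 60000 / 91 = 120000 / 91 ms
4 measures = 4 × 120000 / 91 = 480000 / 91
= 5274.7 ms


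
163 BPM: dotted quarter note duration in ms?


Solution.
One quarter-note beat = 60000 / BPM = 60000 / 163 ms
Dotted quarter note = 3/2 × quarter note
Duration = 3/2 × 60000 / 163 = 90000 / 163
= 552.1 ms


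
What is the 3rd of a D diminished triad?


Solution.
Diminished triad = root + minor 3rd (3 semitones) + diminished 5th (6 semitones)
A triad on D stacks thirds, so the chord tones use letter names D-F-A
Root: D
Minor 3rd above D: F
Diminished 5th above D: Ab
The 3rd = F


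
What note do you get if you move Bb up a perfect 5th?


Solution.
perfect 5th: 5 letter names, 7 semitones
Letter: B + 4 → F
Pitch: Bb + 7 semitones, spelled as an F → F
= F


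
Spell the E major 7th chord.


Step by step:
Major 7th chord = root + major 3rd + perfect 5th + major 7th
Seventh chords stack in thirds, so the letter names are E-G-B-D
Root: E
Major 3rd above E: G#
Perfect 5th above E: B
Major 7th above E: D#
Chord = E G# B D#


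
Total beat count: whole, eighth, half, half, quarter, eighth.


Beat values:
  whole = 4 beats
  eighth = 0.5 beats
  half = 2 beats
  half = 2 beats
  quarter = 1 beat
  eighth = 0.5 beats
Sum = 4 + 0.5 + 2 + 2 + 1 + 0.5
= 10 beats


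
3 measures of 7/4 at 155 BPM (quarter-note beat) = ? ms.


Quarter-note beat duration = 60000 / 155 ms
Beats per measure (7/4) = 7
One measure = 7 × 60000 / 155 = 420000 / 155 ms
3 measures = 3 × 420000 / 155 = 1260000 / 155
= 8129.0 ms


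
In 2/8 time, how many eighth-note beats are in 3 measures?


Solution.
Time signature 2/8: the bottom number 8 means the eighth note gets one count
The top number 2 means 2 eighth-note beats per measure
Total = 2 × 3 measures
= 6 eighth-note beats


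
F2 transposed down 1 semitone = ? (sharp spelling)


F2: chromatic position 5 in octave 2 → absolute = 2×12 + 5 = 29
Transpose down 1: 29 - 1 = 28
28 = 2×12 + 4 → E in octave 2
Result = E2


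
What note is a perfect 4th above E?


Working:
A 4th spans 4 letter names, so from E we land on A
A perfect 4th = 5 semitones above E
Spell A at that pitch: A
= A


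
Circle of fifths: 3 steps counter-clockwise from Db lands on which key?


Let's work it out.
Each counter-clockwise step moves down a perfect 5th (= up a perfect 4th)
From Db: Db → F#/Gb → B → E
= E


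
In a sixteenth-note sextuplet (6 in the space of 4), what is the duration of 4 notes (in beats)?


Working:
Sextuplet: 6 notes occupy the space of 4 sixteenth notes
Space = 4 × 1/4 = 1 beat
Each sextuplet note = 1 / 6 = 1/6 beats
4 notes = 4 × 1/6 = 2/3
= 2/3 beats


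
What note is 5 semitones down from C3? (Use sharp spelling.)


Let's work it out.
C3: chromatic position 0 in octave 3 → absolute = 3×12 + 0 = 36
Transpose down 5: 36 - 5 = 31
31 = 2×12 + 7 → G in octave 2
Result = G2


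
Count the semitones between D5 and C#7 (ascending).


Step by step:
Absolute semitone position = octave×12 + chromatic position
D5: 5×12 + 2 = 62
C#7: 7×12 + 1 = 85
Difference = 85 - 62 = 23
= 23 semitones


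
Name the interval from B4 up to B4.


Solution.
Letter names: B → B spans 1 letter name → a unison
Semitones: B4 → B4 = 0 half-steps
A unison of 0 semitones is a perfect unison
= perfect unison


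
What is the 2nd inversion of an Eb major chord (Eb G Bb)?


Solution.
Root position: Eb G Bb
2nd inversion: move root and 3rd up an octave
Bass note: Bb
Notes (bottom to top) = Bb Eb G


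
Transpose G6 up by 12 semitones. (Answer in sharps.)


G6: chromatic position 7 in octave 6 → absolute = 6×12 + 7 = 79
Transpose up 12: 79 + 12 = 91
91 = 7×12 + 7 → G in octave 7
Result = G7


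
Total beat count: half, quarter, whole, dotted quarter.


Reasoning:
Beat values:
  half = 2 beats
  quarter = 1 beat
  whole = 4 beats
  dotted quarter = 1.5 beats
Sum = 2 + 1 + 4 + 1.5
= 8.5 beats


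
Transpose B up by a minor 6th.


Solution.
minor 6th: 6 letter names, 8 semitones
Letter: B + 5 → G
Pitch: B + 8 semitones, spelled as a G → G
= G


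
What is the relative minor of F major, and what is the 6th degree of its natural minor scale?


Reasoning:
The relative minor shares the major's key signature and starts on its 6th degree
6th degree = a major 6th above the tonic; a major 6th above F is D
→ relative minor of F major is D minor
D natural minor scale: D E F G A Bb C
= D minor; 6th degree = Bb


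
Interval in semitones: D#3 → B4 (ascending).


Let's work it out.
Absolute semitone position = octave×12 + chromatic position
D#3: 3×12 + 3 = 39
B4: 4×12 + 11 = 59
Difference = 59 - 39 = 20
= 20 semitones


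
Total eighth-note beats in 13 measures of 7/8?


Step by step:
Time signature 7/8: the bottom number 8 means the eighth note gets one count
The top number 7 means 7 eighth-note beats per measure
Total = 7 × 13 measures
= 91 eighth-note beats


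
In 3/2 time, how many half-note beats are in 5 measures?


Let's work it out.
Time signature 3/2: the bottom number 2 means the half note gets one count
The top number 3 means 3 half-note beats per measure
Total = 3 × 5 measures
= 15 half-note beats


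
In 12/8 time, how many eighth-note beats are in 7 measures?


Solution.
Time signature 12/8: the bottom number 8 means the eighth note gets one count
The top number 12 means 12 eighth-note beats per measure
Total = 12 × 7 measures
= 84 eighth-note beats


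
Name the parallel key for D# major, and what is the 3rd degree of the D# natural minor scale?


Parallel keys share the same tonic but differ in mode
D# major → parallel is D# minor
D# natural minor scale: D# E# F# G# A# B C#
= D# minor; 3rd degree = F#


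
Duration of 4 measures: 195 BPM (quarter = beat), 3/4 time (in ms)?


Working:
Quarter-note beat duration = 60000 / 195 ms
Beats per measure (3/4) = 3
One measure = 3 × 60000 / 195 = 180000 / 195 ms
4 measures = 4 × 180000 / 195 = 720000 / 195
= 3692.3 ms


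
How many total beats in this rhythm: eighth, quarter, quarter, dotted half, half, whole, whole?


Step by step:
Beat values:
  eighth = 0.5 beats
  quarter = 1 beat
  quarter = 1 beat
  dotted half = 3 beats
  half = 2 beats
  whole = 4 beats
  whole = 4 beats
Sum = 0.5 + 1 + 1 + 3 + 2 + 4 + 4
= 15.5 beats


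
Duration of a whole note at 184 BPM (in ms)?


Reasoning:
One quarter-note beat = 60000 / BPM = 60000 / 184 ms
Whole note = 4 × quarter note
Duration = 4 × 60000 / 184 = 240000 / 184
= 1304.3 ms


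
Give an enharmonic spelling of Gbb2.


Step by step:
Enharmonic notes sound the same pitch but are spelled with different letter names
Gbb and F name the same pitch class
= F2


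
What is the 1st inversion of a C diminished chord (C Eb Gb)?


Step by step:
Root position: C Eb Gb
1st inversion: move root up an octave
Bass note: Eb
Notes (bottom to top) = Eb Gb C


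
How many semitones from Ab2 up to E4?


Step by step:
Absolute semitone position = octave×12 + chromatic position
Ab2: 2×12 + 8 = 32
E4: 4×12 + 4 = 52
Difference = 52 - 32 = 20
= 20 semitones


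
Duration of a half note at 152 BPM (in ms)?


Step by step:
One quarter-note beat = 60000 / BPM = 60000 / 152 ms
Half note = 2 × quarter note
Duration = 2 × 60000 / 152 = 120000 / 152
= 789.5 ms


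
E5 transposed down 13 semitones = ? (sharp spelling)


Solution.
E5: chromatic position 4 in octave 5 → absolute = 5×12 + 4 = 64
Transpose down 13: 64 - 13 = 51
51 = 4×12 + 3 → D# in octave 4
Result = D#4


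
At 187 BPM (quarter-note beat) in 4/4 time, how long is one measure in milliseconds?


Step by step:
Quarter-note beat duration = 60000 / 187 ms
Beats per measure (4/4) = 4
One measure = 4 × 60000 / 187 = 240000 / 187 ms
= 1283.4 ms


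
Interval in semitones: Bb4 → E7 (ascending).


Let's work it out.
Absolute semitone position = octave×12 + chromatic position
Bb4: 4×12 + 10 = 58
E7: 7×12 + 4 = 88
Difference = 88 - 58 = 30
= 30 semitones


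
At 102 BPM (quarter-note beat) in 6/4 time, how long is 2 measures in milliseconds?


Let's work it out.
Quarter-note beat duration = 60000 / 102 ms
Beats per measure (6/4) = 6
One measure = 6 × 60000 / 102 = 360000 / 102 ms
2 measures = 2 × 360000 / 102 = 720000 / 102
= 7058.8 ms


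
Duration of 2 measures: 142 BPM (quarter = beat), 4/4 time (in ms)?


Step by step:
Quarter-note beat duration = 60000 / 142 ms
Beats per measure (4/4) = 4
One measure = 4 × 60000 / 142 = 240000 / 142 ms
2 measures = 2 × 240000 / 142 = 480000 / 142
= 3380.3 ms


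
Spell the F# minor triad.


Solution.
Minor triad = root + minor 3rd (3 semitones) + perfect 5th (7 semitones)
A triad on F# stacks thirds, so the chord tones use letter names F-A-C
Root: F#
Minor 3rd above F#: A
Perfect 5th above F#: C#
Chord = F# A C#


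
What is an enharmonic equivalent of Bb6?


Enharmonic notes sound the same pitch but are spelled with different letter names
Bb and A# name the same pitch class
= A#6


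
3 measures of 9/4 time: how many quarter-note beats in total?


Let's work it out.
Time signature 9/4: the bottom number 4 means the quarter note gets one count
The top number 9 means 9 quarter-note beats per measure
Total = 9 × 3 measures
= 27 quarter-note beats


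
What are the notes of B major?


Reasoning:
Major scale pattern: W-W-H-W-W-W-H (2-2-1-2-2-2-1 semitones)
Starting from B:
  B + 2 semitones → C#
  C# + 2 semitones → D#
  D# + 1 semitone → E
  E + 2 semitones → F#
  F# + 2 semitones → G#
  G# + 2 semitones → A#
  A# + 1 semitone → B
Scale = B C# D# E F# G# A#


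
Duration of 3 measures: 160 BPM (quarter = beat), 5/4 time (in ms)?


Step by step:
Quarter-note beat duration = 60000 / 160 ms
Beats per measure (5/4) = 5
One measure = 5 × 60000 / 160 = 300000 / 160 ms
3 measures = 3 × 300000 / 160 = 900000 / 160
= 5625.0 ms


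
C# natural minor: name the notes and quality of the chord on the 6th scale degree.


Working:
C# natural minor scale: C# D# E F# G# A B
Diatonic triad on degree 6 stacks scale notes 6, 1, 3: A C# E
A→C# = 4 semitones; A→E = 7 semitones → major triad
= A C# E (major)


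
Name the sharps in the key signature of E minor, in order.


Working:
Sharp minor keys follow the circle of fifths: A(0), E(1), B(2), F#(3), C#(4), G#(5), D#(6), A#(7)
E minor has 1 sharp
Order of sharps: F# C# G# D# A# E# B# → first 1: F#
= F#


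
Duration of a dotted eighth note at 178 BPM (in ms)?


One quarter-note beat = 60000 / BPM = 60000 / 178 ms
Dotted eighth note = 3/4 × quarter note
Duration = 3/4 × 60000 / 178 = 45000 / 178
= 252.8 ms


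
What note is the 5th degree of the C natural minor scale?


Reasoning:
Natural minor scale pattern: W-H-W-W-H-W-W (2-1-2-2-1-2-2 semitones)
Starting from C:
  C + 2 semitones → D
  D + 1 semitone → Eb
  Eb + 2 semitones → F
  F + 2 semitones → G
  G + 1 semitone → Ab
  Ab + 2 semitones → Bb
  Bb + 2 semitones → C
Scale: C D Eb F G Ab Bb
Degree 5 = G


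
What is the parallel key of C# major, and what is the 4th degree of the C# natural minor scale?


Solution.
Parallel keys share the same tonic but differ in mode
C# major → parallel is C# minor
C# natural minor scale: C# D# E F# G# A B
= C# minor; 4th degree = F#


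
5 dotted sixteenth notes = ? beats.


Base sixteenth note = 1/4 beats
Dot 1 adds half the previous value: +1/8
One dotted sixteenth = 1/4 + 1/8 = 3/8
5 of them = 5 × 3/8 = 15/8
= 15/8 beats


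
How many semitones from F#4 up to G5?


Absolute semitone position = octave×12 + chromatic position
F#4: 4×12 + 6 = 54
G5: 5×12 + 7 = 67
Difference = 67 - 54 = 13
= 13 semitones


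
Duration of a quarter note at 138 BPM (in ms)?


Working:
One quarter-note beat = 60000 / BPM = 60000 / 138 ms
Duration = 60000 / 138
= 434.8 ms


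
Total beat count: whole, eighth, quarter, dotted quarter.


Let's work it out.
Beat values:
  whole = 4 beats
  eighth = 0.5 beats
  quarter = 1 beat
  dotted quarter = 1.5 beats
Sum = 4 + 0.5 + 1 + 1.5
= 7 beats


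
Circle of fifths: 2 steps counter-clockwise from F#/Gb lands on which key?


Let's work it out.
Each counter-clockwise step moves down a perfect 5th (= up a perfect 4th)
From F#/Gb: F#/Gb → B → E
= E


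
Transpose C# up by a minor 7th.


Reasoning:
minor 7th: 7 letter names, 10 semitones
Letter: C + 6 → B
Pitch: C# + 10 semitones, spelled as a B → B
= B


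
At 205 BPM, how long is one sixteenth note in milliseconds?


Solution.
One quarter-note beat = 60000 / BPM = 60000 / 205 ms
Sixteenth note = 1/4 × quarter note
Duration = 1/4 × 60000 / 205 = 15000 / 205
= 73.2 ms


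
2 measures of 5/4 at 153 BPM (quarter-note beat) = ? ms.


Step by step:
Quarter-note beat duration = 60000 / 153 ms
Beats per measure (5/4) = 5
One measure = 5 × 60000 / 153 = 300000 / 153 ms
2 measures = 2 × 300000 / 153 = 600000 / 153
= 3921.6 ms


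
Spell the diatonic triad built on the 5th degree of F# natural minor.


Reasoning:
F# natural minor scale: F# G# A B C# D E
Diatonic triad on degree 5 stacks scale notes 5, 7, 2: C# E G#
C#→E = 3 semitones; C#→G# = 7 semitones → minor triad
= C# E G# (minor)


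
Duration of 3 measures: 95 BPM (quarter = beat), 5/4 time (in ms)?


Let's work it out.
Quarter-note beat duration = 60000 / 95 ms
Beats per measure (5/4) = 5
One measure = 5 × 60000 / 95 = 300000 / 95 ms
3 measures = 3 × 300000 / 95 = 900000 / 95
= 9473.7 ms


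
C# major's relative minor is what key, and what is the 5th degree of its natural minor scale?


The relative minor shares the major's key signature and starts on its 6th degree
6th degree = a major 6th above the tonic; a major 6th above C# is A#
→ relative minor of C# major is A# minor
A# natural minor scale: A# B# C# D# E# F# G#
= A# minor; 5th degree = E#


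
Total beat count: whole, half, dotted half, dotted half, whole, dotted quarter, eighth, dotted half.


Working:
Beat values:
  whole = 4 beats
  half = 2 beats
  dotted half = 3 beats
  dotted half = 3 beats
  whole = 4 beats
  dotted quarter = 1.5 beats
  eighth = 0.5 beats
  dotted half = 3 beats
Sum = 4 + 2 + 3 + 3 + 4 + 1.5 + 0.5 + 3
= 21 beats


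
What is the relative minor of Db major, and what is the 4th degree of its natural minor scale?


The relative minor shares the major's key signature and starts on its 6th degree
6th degree = a major 6th above the tonic; a major 6th above Db is Bb
→ relative minor of Db major is Bb minor
Bb natural minor scale: Bb C Db Eb F Gb Ab
= Bb minor; 4th degree = Eb


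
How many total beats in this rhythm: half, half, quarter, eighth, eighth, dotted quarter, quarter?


Step by step:
Beat values:
  half = 2 beats
  half = 2 beats
  quarter = 1 beat
  eighth = 0.5 beats
  eighth = 0.5 beats
  dotted quarter = 1.5 beats
  quarter = 1 beat
Sum = 2 + 2 + 1 + 0.5 + 0.5 + 1.5 + 1
= 8.5 beats


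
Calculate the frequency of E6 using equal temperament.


f = 440 × 2^(n/12) where n = semitones from A4
E6: 19 semitones from A4
f = 440 × 2^(19/12)
f = 1318.51 Hz


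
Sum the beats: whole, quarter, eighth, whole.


Beat values:
  whole = 4 beats
  quarter = 1 beat
  eighth = 0.5 beats
  whole = 4 beats
Sum = 4 + 1 + 0.5 + 4
= 9.5 beats


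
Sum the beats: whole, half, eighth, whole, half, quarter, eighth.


Working:
Beat values:
  whole = 4 beats
  half = 2 beats
  eighth = 0.5 beats
  whole = 4 beats
  half = 2 beats
  quarter = 1 beat
  eighth = 0.5 beats
Sum = 4 + 2 + 0.5 + 4 + 2 + 1 + 0.5
= 14 beats


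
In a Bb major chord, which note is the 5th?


Major triad = root + major 3rd (4 semitones) + perfect 5th (7 semitones)
A triad on Bb stacks thirds, so the chord tones use letter names B-D-F
Root: Bb
Major 3rd above Bb: D
Perfect 5th above Bb: F
The 5th = F


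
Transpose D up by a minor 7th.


minor 7th: 7 letter names, 10 semitones
Letter: D + 6 → C
Pitch: D + 10 semitones, spelled as a C → C
= C


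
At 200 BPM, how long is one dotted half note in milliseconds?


One quarter-note beat = 60000 / BPM = 60000 / 200 ms
Dotted half note = 3 × quarter note
Duration = 3 × 60000 / 200 = 180000 / 200
= 900.0 ms


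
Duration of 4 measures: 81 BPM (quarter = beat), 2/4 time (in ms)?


Working:
Quarter-note beat duration = 60000 / 81 ms
Beats per measure (2/4) = 2
One measure = 2 × 60000 / 81 = 120000 / 81 ms
4 measures = 4 × 120000 / 81 = 480000 / 81
= 5925.9 ms


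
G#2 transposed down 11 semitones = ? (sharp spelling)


G#2: chromatic position 8 in octave 2 → absolute = 2×12 + 8 = 32
Transpose down 11: 32 - 11 = 21
21 = 1×12 + 9 → A in octave 1
Result = A1


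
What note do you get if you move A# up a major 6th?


Working:
major 6th: 6 letter names, 9 semitones
Letter: A + 5 → F
Pitch: A# + 9 semitones, spelled as an F → F##
= F##


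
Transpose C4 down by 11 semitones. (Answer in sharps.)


Let's work it out.
C4: chromatic position 0 in octave 4 → absolute = 4×12 + 0 = 48
Transpose down 11: 48 - 11 = 37
37 = 3×12 + 1 → C# in octave 3
Result = C#3


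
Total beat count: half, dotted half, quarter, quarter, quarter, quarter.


Beat values:
  half = 2 beats
  dotted half = 3 beats
  quarter = 1 beat
  quarter = 1 beat
  quarter = 1 beat
  quarter = 1 beat
Sum = 2 + 3 + 1 + 1 + 1 + 1
= 9 beats


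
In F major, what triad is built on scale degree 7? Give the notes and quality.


F major scale: F G A Bb C D E
Diatonic triad on degree 7 stacks scale notes 7, 2, 4: E G Bb
E→G = 3 semitones; E→Bb = 6 semitones → diminished triad
= E G Bb (diminished)


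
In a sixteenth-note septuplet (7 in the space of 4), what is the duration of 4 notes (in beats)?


Step by step:
Septuplet: 7 notes occupy the space of 4 sixteenth notes
Space = 4 × 1/4 = 1 beat
Each septuplet note = 1 / 7 = 1/7 beats
4 notes = 4 × 1/7 = 4/7
= 4/7 beats


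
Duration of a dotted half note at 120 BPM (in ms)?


Solution.
One quarter-note beat = 60000 / BPM = 60000 / 120 ms
Dotted half note = 3 × quarter note
Duration = 3 × 60000 / 120 = 180000 / 120
= 1500.0 ms


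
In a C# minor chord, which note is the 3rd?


Let's work it out.
Minor triad = root + minor 3rd (3 semitones) + perfect 5th (7 semitones)
A triad on C# stacks thirds, so the chord tones use letter names C-E-G
Root: C#
Minor 3rd above C#: E
Perfect 5th above C#: G#
The 3rd = E


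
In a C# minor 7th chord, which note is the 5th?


Working:
Minor 7th chord = root + minor 3rd + perfect 5th + minor 7th
Seventh chords stack in thirds, so the letter names are C-E-G-B
Root: C#
Minor 3rd above C#: E
Perfect 5th above C#: G#
Minor 7th above C#: B
The 5th = G#
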